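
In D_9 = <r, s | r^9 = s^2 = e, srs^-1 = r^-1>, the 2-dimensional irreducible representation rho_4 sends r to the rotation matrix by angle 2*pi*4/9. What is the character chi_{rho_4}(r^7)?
chi_{rho_4}(r^7) = 2*cos(2*pi*4*7/9) = 2*cos(56*pi/9)

Justification: rho_4(r^7) is rotation by angle 2*pi*4*7/9, whose trace is 2*cos(2*pi*4*7/9) = 2*cos(56*pi/9).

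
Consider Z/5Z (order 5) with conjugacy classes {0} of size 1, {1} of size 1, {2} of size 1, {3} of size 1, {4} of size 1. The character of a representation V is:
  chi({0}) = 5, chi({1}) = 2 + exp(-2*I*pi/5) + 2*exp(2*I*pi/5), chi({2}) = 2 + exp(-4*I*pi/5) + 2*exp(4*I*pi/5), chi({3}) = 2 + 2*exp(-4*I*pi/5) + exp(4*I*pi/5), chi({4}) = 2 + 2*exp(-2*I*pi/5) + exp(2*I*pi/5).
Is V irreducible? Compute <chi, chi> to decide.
Not irreducible (reducible): <chi, chi> = 9 > 1.

Derivation: <chi, chi> = (1/|G|) sum_C |C| * |chi(C)|^2 = (1/5)[1*|5|^2 + 1*|2 + exp(-2*I*pi/5) + 2*exp(2*I*pi/5)|^2 + 1*|2 + exp(-4*I*pi/5) + 2*exp(4*I*pi/5)|^2 + 1*|2 + 2*exp(-4*I*pi/5) + exp(4*I*pi/5)|^2 + 1*|2 + 2*exp(-2*I*pi/5) + exp(2*I*pi/5)|^2]
  = (1/5)[(25) + (9 + 6*exp(-2*I*pi/5) + 2*exp(-4*I*pi/5) + 2*exp(4*I*pi/5) + 6*exp(2*I*pi/5)) + (9 + 6*exp(-4*I*pi/5) + 2*exp(-2*I*pi/5) + 2*exp(2*I*pi/5) + 6*exp(4*I*pi/5)) + (9 + 6*exp(-4*I*pi/5) + 2*exp(-2*I*pi/5) + 2*exp(2*I*pi/5) + 6*exp(4*I*pi/5)) + (9 + 6*exp(-2*I*pi/5) + 2*exp(-4*I*pi/5) + 2*exp(4*I*pi/5) + 6*exp(2*I*pi/5))] = 45/5 = 9.
(Exp terms are combined using exp(i*s)*conj(exp(i*t)) = exp(i*(s-t)), and sums of them are collapsed using the identity that for every m > 1 the m distinct m-th roots of unity sum to 0, e.g. 1 + exp(2*I*pi/3) + exp(-2*I*pi/3) = 0.)
A character is irreducible iff <chi, chi> = 1, so this representation is reducible.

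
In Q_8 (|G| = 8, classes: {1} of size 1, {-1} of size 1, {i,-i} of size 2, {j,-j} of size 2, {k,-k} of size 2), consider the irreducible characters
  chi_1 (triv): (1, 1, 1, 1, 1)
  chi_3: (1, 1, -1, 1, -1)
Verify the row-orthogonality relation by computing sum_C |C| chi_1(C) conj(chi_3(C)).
Sum = 0; so <chi_1, chi_3> = 0 (distinct irreducibles are orthogonal).

Argument: Compute term by term over conjugacy classes (|C| * chi_1(C) * conj(chi_3(C))):
  1*(1)*conj(1) + 1*(1)*conj(1) + 2*(1)*conj(-1) + 2*(1)*conj(1) + 2*(1)*conj(-1)
  = (1) + (1) + (-2) + (2) + (-2)
  = 0.
Dividing by |G| = 8 gives 0/8 = 0, matching the row-orthogonality relation <chi_1, chi_3> = [chi_1 = chi_3].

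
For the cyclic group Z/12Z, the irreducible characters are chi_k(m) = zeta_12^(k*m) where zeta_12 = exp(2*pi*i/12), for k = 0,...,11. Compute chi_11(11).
chi_11(11) = zeta_12^121 = exp(I*pi/6)

Why: chi_11(11) = zeta_12^(11*11) = zeta_12^121. Since zeta_12^12 = 1, this equals zeta_12^1 = exp(2*pi*i*1/12) = exp(I*pi/6).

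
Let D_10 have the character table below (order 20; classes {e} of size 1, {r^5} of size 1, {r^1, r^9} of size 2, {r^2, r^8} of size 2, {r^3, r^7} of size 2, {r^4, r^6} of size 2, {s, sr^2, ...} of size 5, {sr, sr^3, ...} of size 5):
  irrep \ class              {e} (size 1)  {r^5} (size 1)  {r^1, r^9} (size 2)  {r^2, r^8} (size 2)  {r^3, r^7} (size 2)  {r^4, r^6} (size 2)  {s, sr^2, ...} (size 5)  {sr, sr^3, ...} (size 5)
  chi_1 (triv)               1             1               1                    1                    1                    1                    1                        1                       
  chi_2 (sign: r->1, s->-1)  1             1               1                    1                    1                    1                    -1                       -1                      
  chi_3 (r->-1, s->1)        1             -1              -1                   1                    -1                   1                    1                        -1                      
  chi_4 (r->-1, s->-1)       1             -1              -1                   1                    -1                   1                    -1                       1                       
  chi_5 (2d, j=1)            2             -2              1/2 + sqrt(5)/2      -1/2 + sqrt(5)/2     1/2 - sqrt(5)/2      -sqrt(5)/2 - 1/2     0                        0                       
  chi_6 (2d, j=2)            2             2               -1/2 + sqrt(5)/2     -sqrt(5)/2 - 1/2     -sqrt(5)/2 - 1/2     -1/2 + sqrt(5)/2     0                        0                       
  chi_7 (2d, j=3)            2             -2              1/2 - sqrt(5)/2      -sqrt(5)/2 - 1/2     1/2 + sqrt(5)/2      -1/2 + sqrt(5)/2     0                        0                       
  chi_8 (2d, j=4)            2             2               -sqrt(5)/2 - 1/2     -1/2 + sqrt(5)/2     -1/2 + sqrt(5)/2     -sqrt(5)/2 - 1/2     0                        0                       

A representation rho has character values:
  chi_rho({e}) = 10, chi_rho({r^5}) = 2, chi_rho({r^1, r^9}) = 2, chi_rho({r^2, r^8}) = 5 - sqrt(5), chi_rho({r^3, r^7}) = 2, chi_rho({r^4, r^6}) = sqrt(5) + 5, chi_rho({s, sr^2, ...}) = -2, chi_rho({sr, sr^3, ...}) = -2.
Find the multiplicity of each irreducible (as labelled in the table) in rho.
Multiplicities: chi_1: 1, chi_2: 3, chi_3: 1, chi_4: 1, chi_5: 0, chi_6: 1, chi_7: 1, chi_8: 0.

Proof sketch: Use <chi_rho, chi> = (1/|G|) sum_C |C| * chi_rho(C) * conj(chi(C)) with |G| = 20 for each irreducible chi in the table:
  <chi_rho, chi_1> = (1/20)[1*(10)*conj(1) + 1*(2)*conj(1) + 2*(2)*conj(1) + 2*(5 - sqrt(5))*conj(1) + 2*(2)*conj(1) + 2*(sqrt(5) + 5)*conj(1) + 5*(-2)*conj(1) + 5*(-2)*conj(1)]
      = (1/20)[(10) + (2) + (4) + (10 - 2*sqrt(5)) + (4) + (2*sqrt(5) + 10) + (-10) + (-10)] = 20/20 = 1
  <chi_rho, chi_2> = (1/20)[1*(10)*conj(1) + 1*(2)*conj(1) + 2*(2)*conj(1) + 2*(5 - sqrt(5))*conj(1) + 2*(2)*conj(1) + 2*(sqrt(5) + 5)*conj(1) + 5*(-2)*conj(-1) + 5*(-2)*conj(-1)]
      = (1/20)[(10) + (2) + (4) + (10 - 2*sqrt(5)) + (4) + (2*sqrt(5) + 10) + (10) + (10)] = 60/20 = 3
  <chi_rho, chi_3> = (1/20)[1*(10)*conj(1) + 1*(2)*conj(-1) + 2*(2)*conj(-1) + 2*(5 - sqrt(5))*conj(1) + 2*(2)*conj(-1) + 2*(sqrt(5) + 5)*conj(1) + 5*(-2)*conj(1) + 5*(-2)*conj(-1)]
      = (1/20)[(10) + (-2) + (-4) + (10 - 2*sqrt(5)) + (-4) + (2*sqrt(5) + 10) + (-10) + (10)] = 20/20 = 1
  <chi_rho, chi_4> = (1/20)[1*(10)*conj(1) + 1*(2)*conj(-1) + 2*(2)*conj(-1) + 2*(5 - sqrt(5))*conj(1) + 2*(2)*conj(-1) + 2*(sqrt(5) + 5)*conj(1) + 5*(-2)*conj(-1) + 5*(-2)*conj(1)]
      = (1/20)[(10) + (-2) + (-4) + (10 - 2*sqrt(5)) + (-4) + (2*sqrt(5) + 10) + (10) + (-10)] = 20/20 = 1
  <chi_rho, chi_5> = (1/20)[1*(10)*conj(2) + 1*(2)*conj(-2) + 2*(2)*conj(1/2 + sqrt(5)/2) + 2*(5 - sqrt(5))*conj(-1/2 + sqrt(5)/2) + 2*(2)*conj(1/2 - sqrt(5)/2) + 2*(sqrt(5) + 5)*conj(-sqrt(5)/2 - 1/2) + 5*(-2)*conj(0) + 5*(-2)*conj(0)]
      = (1/20)[(20) + (-4) + (2 + 2*sqrt(5)) + (-10 + 6*sqrt(5)) + (2 - 2*sqrt(5)) + (-6*sqrt(5) - 10) + (0) + (0)] = 0/20 = 0
  <chi_rho, chi_6> = (1/20)[1*(10)*conj(2) + 1*(2)*conj(2) + 2*(2)*conj(-1/2 + sqrt(5)/2) + 2*(5 - sqrt(5))*conj(-sqrt(5)/2 - 1/2) + 2*(2)*conj(-sqrt(5)/2 - 1/2) + 2*(sqrt(5) + 5)*conj(-1/2 + sqrt(5)/2) + 5*(-2)*conj(0) + 5*(-2)*conj(0)]
      = (1/20)[(20) + (4) + (-2 + 2*sqrt(5)) + (-4*sqrt(5)) + (-2*sqrt(5) - 2) + (4*sqrt(5)) + (0) + (0)] = 20/20 = 1
  <chi_rho, chi_7> = (1/20)[1*(10)*conj(2) + 1*(2)*conj(-2) + 2*(2)*conj(1/2 - sqrt(5)/2) + 2*(5 - sqrt(5))*conj(-sqrt(5)/2 - 1/2) + 2*(2)*conj(1/2 + sqrt(5)/2) + 2*(sqrt(5) + 5)*conj(-1/2 + sqrt(5)/2) + 5*(-2)*conj(0) + 5*(-2)*conj(0)]
      = (1/20)[(20) + (-4) + (2 - 2*sqrt(5)) + (-4*sqrt(5)) + (2 + 2*sqrt(5)) + (4*sqrt(5)) + (0) + (0)] = 20/20 = 1
  <chi_rho, chi_8> = (1/20)[1*(10)*conj(2) + 1*(2)*conj(2) + 2*(2)*conj(-sqrt(5)/2 - 1/2) + 2*(5 - sqrt(5))*conj(-1/2 + sqrt(5)/2) + 2*(2)*conj(-1/2 + sqrt(5)/2) + 2*(sqrt(5) + 5)*conj(-sqrt(5)/2 - 1/2) + 5*(-2)*conj(0) + 5*(-2)*conj(0)]
      = (1/20)[(20) + (4) + (-2*sqrt(5) - 2) + (-10 + 6*sqrt(5)) + (-2 + 2*sqrt(5)) + (-6*sqrt(5) - 10) + (0) + (0)] = 0/20 = 0
Dimension check: dim(rho) = sum (mult * dim) = 1*1 + 3*1 + 1*1 + 1*1 + 0*2 + 1*2 + 1*2 + 0*2 = 10 = chi_rho(e) = 10.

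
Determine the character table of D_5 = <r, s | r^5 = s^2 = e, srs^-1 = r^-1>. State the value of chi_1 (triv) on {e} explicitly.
Conjugacy classes: {e} of size 1, {r^1, r^4} of size 2, {r^2, r^3} of size 2, {s, sr, ..., sr^4} of size 5.
Character table:
  irrep \ class              {e} (size 1)  {r^1, r^4} (size 2)  {r^2, r^3} (size 2)  {s, sr, ..., sr^4} (size 5)
  chi_1 (triv)               1             1                    1                    1                          
  chi_2 (sign: r->1, s->-1)  1             1                    1                    -1                         
  chi_3 (2d, j=1)            2             -1/2 + sqrt(5)/2     -sqrt(5)/2 - 1/2     0                          
  chi_4 (2d, j=2)            2             -sqrt(5)/2 - 1/2     -1/2 + sqrt(5)/2     0                          

Spot check: chi_1 (triv) on {e} = 1.

Why: D_5 has order 2*5 = 10 with 4 conjugacy classes, hence 4 irreducibles. Sum of squared dims 1 + 1 + 4 + 4 = 10 = |G|. Linear characters come from the abelianisation; the 2-dimensional irreps have character r^k -> 2*cos(2*pi*j*k/5), reflections -> 0.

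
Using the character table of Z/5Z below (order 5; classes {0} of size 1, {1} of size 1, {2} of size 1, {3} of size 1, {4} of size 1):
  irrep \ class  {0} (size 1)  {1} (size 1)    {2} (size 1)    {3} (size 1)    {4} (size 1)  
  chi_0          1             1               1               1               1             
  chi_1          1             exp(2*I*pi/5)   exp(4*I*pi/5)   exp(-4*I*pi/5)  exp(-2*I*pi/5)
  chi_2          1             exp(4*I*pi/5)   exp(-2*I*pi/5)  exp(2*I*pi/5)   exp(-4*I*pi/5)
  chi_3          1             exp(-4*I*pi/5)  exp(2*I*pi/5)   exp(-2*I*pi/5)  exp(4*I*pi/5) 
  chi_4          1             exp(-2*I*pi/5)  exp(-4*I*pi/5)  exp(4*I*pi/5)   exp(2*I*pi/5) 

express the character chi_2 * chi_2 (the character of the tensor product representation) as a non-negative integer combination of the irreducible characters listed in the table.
chi_2 tensor chi_2 = chi_4 (all other irreducibles have multiplicity 0).

The character of a tensor product is the pointwise product (chi_2 * chi_2)(C) = chi_2(C) * chi_2(C):
  {0}: (1)*(1), {1}: (exp(4*I*pi/5))*(exp(4*I*pi/5)), {2}: (exp(-2*I*pi/5))*(exp(-2*I*pi/5)), {3}: (exp(2*I*pi/5))*(exp(2*I*pi/5)), {4}: (exp(-4*I*pi/5))*(exp(-4*I*pi/5))
so (chi_2 * chi_2) takes values
  {0} -> 1, {1} -> exp(-2*I*pi/5), {2} -> exp(-4*I*pi/5), {3} -> exp(4*I*pi/5), {4} -> exp(2*I*pi/5).
Now take the inner product of this character with each irreducible chi from the table, <chi_2*chi_2, chi> = (1/5) sum_C |C| (chi_2*chi_2)(C) conj(chi(C)):
  <chi_2*chi_2, chi_0> = (1/5)[1*(1)*conj(1) + 1*(exp(-2*I*pi/5))*conj(1) + 1*(exp(-4*I*pi/5))*conj(1) + 1*(exp(4*I*pi/5))*conj(1) + 1*(exp(2*I*pi/5))*conj(1)]
      = (1/5)[(1) + (exp(-2*I*pi/5)) + (exp(-4*I*pi/5)) + (exp(4*I*pi/5)) + (exp(2*I*pi/5))] = 0/5 = 0
  <chi_2*chi_2, chi_1> = (1/5)[1*(1)*conj(1) + 1*(exp(-2*I*pi/5))*conj(exp(2*I*pi/5)) + 1*(exp(-4*I*pi/5))*conj(exp(4*I*pi/5)) + 1*(exp(4*I*pi/5))*conj(exp(-4*I*pi/5)) + 1*(exp(2*I*pi/5))*conj(exp(-2*I*pi/5))]
      = (1/5)[(1) + (exp(-4*I*pi/5)) + (exp(2*I*pi/5)) + (exp(-2*I*pi/5)) + (exp(4*I*pi/5))] = 0/5 = 0
  <chi_2*chi_2, chi_2> = (1/5)[1*(1)*conj(1) + 1*(exp(-2*I*pi/5))*conj(exp(4*I*pi/5)) + 1*(exp(-4*I*pi/5))*conj(exp(-2*I*pi/5)) + 1*(exp(4*I*pi/5))*conj(exp(2*I*pi/5)) + 1*(exp(2*I*pi/5))*conj(exp(-4*I*pi/5))]
      = (1/5)[(1) + (exp(4*I*pi/5)) + (exp(-2*I*pi/5)) + (exp(2*I*pi/5)) + (exp(-4*I*pi/5))] = 0/5 = 0
  <chi_2*chi_2, chi_3> = (1/5)[1*(1)*conj(1) + 1*(exp(-2*I*pi/5))*conj(exp(-4*I*pi/5)) + 1*(exp(-4*I*pi/5))*conj(exp(2*I*pi/5)) + 1*(exp(4*I*pi/5))*conj(exp(-2*I*pi/5)) + 1*(exp(2*I*pi/5))*conj(exp(4*I*pi/5))]
      = (1/5)[(1) + (exp(2*I*pi/5)) + (exp(4*I*pi/5)) + (exp(-4*I*pi/5)) + (exp(-2*I*pi/5))] = 0/5 = 0
  <chi_2*chi_2, chi_4> = (1/5)[1*(1)*conj(1) + 1*(exp(-2*I*pi/5))*conj(exp(-2*I*pi/5)) + 1*(exp(-4*I*pi/5))*conj(exp(-4*I*pi/5)) + 1*(exp(4*I*pi/5))*conj(exp(4*I*pi/5)) + 1*(exp(2*I*pi/5))*conj(exp(2*I*pi/5))]
      = (1/5)[(1) + (1) + (1) + (1) + (1)] = 5/5 = 1
(Exp terms are combined using exp(i*s)*conj(exp(i*t)) = exp(i*(s-t)), and sums of them are collapsed using the identity that for every m > 1 the m distinct m-th roots of unity sum to 0, e.g. 1 + exp(2*I*pi/3) + exp(-2*I*pi/3) = 0.)
Hence the multiplicities are chi_4: 1. Dimension check: dim(chi_2)*dim(chi_2) = 1*1 = 1 and sum (mult * dim) = 1*1 = 1.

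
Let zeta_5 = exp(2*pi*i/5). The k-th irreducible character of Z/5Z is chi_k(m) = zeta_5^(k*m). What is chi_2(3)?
chi_2(3) = zeta_5^6 = exp(2*I*pi/5)

Working: chi_2(3) = zeta_5^(2*3) = zeta_5^6. Since zeta_5^5 = 1, this equals zeta_5^1 = exp(2*pi*i*1/5) = exp(2*I*pi/5).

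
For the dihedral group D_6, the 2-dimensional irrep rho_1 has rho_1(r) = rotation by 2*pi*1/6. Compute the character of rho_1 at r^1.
chi_{rho_1}(r^1) = 2*cos(2*pi*1*1/6) = 1

Derivation: rho_1(r^1) is rotation by angle 2*pi*1*1/6, whose trace is 2*cos(2*pi*1*1/6) = 1.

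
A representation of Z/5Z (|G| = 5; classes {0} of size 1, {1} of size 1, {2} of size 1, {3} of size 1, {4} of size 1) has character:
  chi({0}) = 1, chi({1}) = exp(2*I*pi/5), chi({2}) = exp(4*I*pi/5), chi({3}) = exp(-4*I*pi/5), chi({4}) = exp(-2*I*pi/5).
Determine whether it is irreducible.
Irreducible: <chi, chi> = 1.

Working: <chi, chi> = (1/|G|) sum_C |C| * |chi(C)|^2 = (1/5)[1*|1|^2 + 1*|exp(2*I*pi/5)|^2 + 1*|exp(4*I*pi/5)|^2 + 1*|exp(-4*I*pi/5)|^2 + 1*|exp(-2*I*pi/5)|^2]
  = (1/5)[(1) + (1) + (1) + (1) + (1)] = 5/5 = 1.
(Exp terms are combined using exp(i*s)*conj(exp(i*t)) = exp(i*(s-t)), and sums of them are collapsed using the identity that for every m > 1 the m distinct m-th roots of unity sum to 0, e.g. 1 + exp(2*I*pi/3) + exp(-2*I*pi/3) = 0.)
A character is irreducible iff <chi, chi> = 1, so this representation is irreducible.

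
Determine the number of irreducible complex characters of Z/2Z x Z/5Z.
10

The number of irreducible complex representations of a finite group equals its number of conjugacy classes. Z/2Z x Z/5Z is abelian of order 10, so every element is its own conjugacy class: 10 classes, so Z/2Z x Z/5Z (order 10) has exactly 10 irreducible complex representations.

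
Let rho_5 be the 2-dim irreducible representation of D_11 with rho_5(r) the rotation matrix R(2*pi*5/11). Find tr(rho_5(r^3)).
chi_{rho_5}(r^3) = 2*cos(2*pi*5*3/11) = -2*cos(3*pi/11)

Justification: rho_5(r^3) is rotation by angle 2*pi*5*3/11, whose trace is 2*cos(2*pi*5*3/11) = -2*cos(3*pi/11).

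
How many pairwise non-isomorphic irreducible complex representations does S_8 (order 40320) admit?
22

Why: The number of irreducible complex representations of a finite group equals its number of conjugacy classes. Conjugacy classes in S_8 correspond to cycle types, i.e. partitions of 8; there are p(8) = 22 of them, so S_8 (order 40320) has exactly 22 irreducible complex representations.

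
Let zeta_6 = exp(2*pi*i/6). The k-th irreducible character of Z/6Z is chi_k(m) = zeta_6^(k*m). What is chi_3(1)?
chi_3(1) = zeta_6^3 = -1

Derivation: chi_3(1) = zeta_6^(3*1) = zeta_6^3. Since zeta_6^6 = 1, this equals zeta_6^3 = exp(2*pi*i*3/6) = -1.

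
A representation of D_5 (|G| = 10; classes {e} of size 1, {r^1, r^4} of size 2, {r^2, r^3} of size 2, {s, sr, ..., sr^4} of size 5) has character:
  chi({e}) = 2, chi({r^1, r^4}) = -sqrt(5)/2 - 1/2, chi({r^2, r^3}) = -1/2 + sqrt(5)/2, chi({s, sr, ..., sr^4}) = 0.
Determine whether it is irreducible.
Irreducible: <chi, chi> = 1.

Working: <chi, chi> = (1/|G|) sum_C |C| * |chi(C)|^2 = (1/10)[1*|2|^2 + 2*|-sqrt(5)/2 - 1/2|^2 + 2*|-1/2 + sqrt(5)/2|^2 + 5*|0|^2]
  = (1/10)[(4) + (sqrt(5) + 3) + (3 - sqrt(5)) + (0)] = 10/10 = 1.
A character is irreducible iff <chi, chi> = 1, so this representation is irreducible.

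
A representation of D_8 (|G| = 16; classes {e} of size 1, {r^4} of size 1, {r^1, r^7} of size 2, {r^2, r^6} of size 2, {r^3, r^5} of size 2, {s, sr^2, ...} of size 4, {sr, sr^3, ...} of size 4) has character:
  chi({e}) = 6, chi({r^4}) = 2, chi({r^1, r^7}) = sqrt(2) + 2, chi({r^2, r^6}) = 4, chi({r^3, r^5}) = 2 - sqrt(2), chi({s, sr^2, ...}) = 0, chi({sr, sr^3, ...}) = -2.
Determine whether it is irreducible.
Not irreducible (reducible): <chi, chi> = 7 > 1.

<chi, chi> = (1/|G|) sum_C |C| * |chi(C)|^2 = (1/16)[1*|6|^2 + 1*|2|^2 + 2*|sqrt(2) + 2|^2 + 2*|4|^2 + 2*|2 - sqrt(2)|^2 + 4*|0|^2 + 4*|-2|^2]
  = (1/16)[(36) + (4) + (8*sqrt(2) + 12) + (32) + (12 - 8*sqrt(2)) + (0) + (16)] = 112/16 = 7.
A character is irreducible iff <chi, chi> = 1, so this representation is reducible.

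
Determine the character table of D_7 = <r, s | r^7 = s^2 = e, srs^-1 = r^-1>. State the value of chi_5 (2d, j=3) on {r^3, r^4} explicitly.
Conjugacy classes: {e} of size 1, {r^1, r^6} of size 2, {r^2, r^5} of size 2, {r^3, r^4} of size 2, {s, sr, ..., sr^6} of size 7.
Character table:
  irrep \ class              {e} (size 1)  {r^1, r^6} (size 2)  {r^2, r^5} (size 2)  {r^3, r^4} (size 2)  {s, sr, ..., sr^6} (size 7)
  chi_1 (triv)               1             1                    1                    1                    1                          
  chi_2 (sign: r->1, s->-1)  1             1                    1                    1                    -1                         
  chi_3 (2d, j=1)            2             2*cos(2*pi/7)        -2*cos(3*pi/7)       -2*cos(pi/7)         0                          
  chi_4 (2d, j=2)            2             -2*cos(3*pi/7)       -2*cos(pi/7)         2*cos(2*pi/7)        0                          
  chi_5 (2d, j=3)            2             -2*cos(pi/7)         2*cos(2*pi/7)        -2*cos(3*pi/7)       0                          

Spot check: chi_5 (2d, j=3) on {r^3, r^4} = -2*cos(3*pi/7).

D_7 has order 2*7 = 14 with 5 conjugacy classes, hence 5 irreducibles. Sum of squared dims 1 + 1 + 4 + 4 + 4 = 14 = |G|. Linear characters come from the abelianisation; the 2-dimensional irreps have character r^k -> 2*cos(2*pi*j*k/7), reflections -> 0.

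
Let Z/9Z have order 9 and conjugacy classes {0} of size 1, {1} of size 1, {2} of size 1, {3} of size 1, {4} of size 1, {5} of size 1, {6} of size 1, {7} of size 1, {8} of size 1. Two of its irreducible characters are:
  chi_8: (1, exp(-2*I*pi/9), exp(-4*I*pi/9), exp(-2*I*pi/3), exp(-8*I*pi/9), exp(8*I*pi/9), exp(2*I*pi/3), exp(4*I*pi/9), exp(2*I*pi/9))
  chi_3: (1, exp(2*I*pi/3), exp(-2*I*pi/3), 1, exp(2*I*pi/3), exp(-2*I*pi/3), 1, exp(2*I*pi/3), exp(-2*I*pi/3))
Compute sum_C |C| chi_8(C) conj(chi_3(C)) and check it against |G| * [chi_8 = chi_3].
Sum = 0; so <chi_8, chi_3> = 0 (distinct irreducibles are orthogonal).

Reasoning: Compute term by term over conjugacy classes (|C| * chi_8(C) * conj(chi_3(C))):
  1*(1)*conj(1) + 1*(exp(-2*I*pi/9))*conj(exp(2*I*pi/3)) + 1*(exp(-4*I*pi/9))*conj(exp(-2*I*pi/3)) + 1*(exp(-2*I*pi/3))*conj(1) + 1*(exp(-8*I*pi/9))*conj(exp(2*I*pi/3)) + 1*(exp(8*I*pi/9))*conj(exp(-2*I*pi/3)) + 1*(exp(2*I*pi/3))*conj(1) + 1*(exp(4*I*pi/9))*conj(exp(2*I*pi/3)) + 1*(exp(2*I*pi/9))*conj(exp(-2*I*pi/3))
  = (1) + (exp(-8*I*pi/9)) + (exp(2*I*pi/9)) + (exp(-2*I*pi/3)) + (exp(4*I*pi/9)) + (exp(-4*I*pi/9)) + (exp(2*I*pi/3)) + (exp(-2*I*pi/9)) + (exp(8*I*pi/9))
  = 0.
(Exp terms are combined using exp(i*s)*conj(exp(i*t)) = exp(i*(s-t)), and sums of them are collapsed using the identity that for every m > 1 the m distinct m-th roots of unity sum to 0, e.g. 1 + exp(2*I*pi/3) + exp(-2*I*pi/3) = 0.)
Dividing by |G| = 9 gives 0/9 = 0, matching the row-orthogonality relation <chi_8, chi_3> = [chi_8 = chi_3].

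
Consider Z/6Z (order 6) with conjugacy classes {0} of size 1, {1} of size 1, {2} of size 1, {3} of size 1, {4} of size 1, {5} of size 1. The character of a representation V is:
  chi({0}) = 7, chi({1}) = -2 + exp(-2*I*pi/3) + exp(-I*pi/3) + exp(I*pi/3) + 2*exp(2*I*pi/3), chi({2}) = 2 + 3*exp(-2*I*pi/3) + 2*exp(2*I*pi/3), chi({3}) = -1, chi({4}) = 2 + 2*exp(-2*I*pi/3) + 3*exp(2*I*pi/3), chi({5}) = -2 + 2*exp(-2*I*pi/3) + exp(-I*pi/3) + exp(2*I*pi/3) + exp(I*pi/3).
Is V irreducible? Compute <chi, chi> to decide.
Not irreducible (reducible): <chi, chi> = 11 > 1.

Why: <chi, chi> = (1/|G|) sum_C |C| * |chi(C)|^2 = (1/6)[1*|7|^2 + 1*|-2 + exp(-2*I*pi/3) + exp(-I*pi/3) + exp(I*pi/3) + 2*exp(2*I*pi/3)|^2 + 1*|2 + 3*exp(-2*I*pi/3) + 2*exp(2*I*pi/3)|^2 + 1*|-1|^2 + 1*|2 + 2*exp(-2*I*pi/3) + 3*exp(2*I*pi/3)|^2 + 1*|-2 + 2*exp(-2*I*pi/3) + exp(-I*pi/3) + exp(2*I*pi/3) + exp(I*pi/3)|^2]
  = (1/6)[(49) + (7) + (1) + (1) + (1) + (7)] = 66/6 = 11.
(Exp terms are combined using exp(i*s)*conj(exp(i*t)) = exp(i*(s-t)), and sums of them are collapsed using the identity that for every m > 1 the m distinct m-th roots of unity sum to 0, e.g. 1 + exp(2*I*pi/3) + exp(-2*I*pi/3) = 0.)
A character is irreducible iff <chi, chi> = 1, so this representation is reducible.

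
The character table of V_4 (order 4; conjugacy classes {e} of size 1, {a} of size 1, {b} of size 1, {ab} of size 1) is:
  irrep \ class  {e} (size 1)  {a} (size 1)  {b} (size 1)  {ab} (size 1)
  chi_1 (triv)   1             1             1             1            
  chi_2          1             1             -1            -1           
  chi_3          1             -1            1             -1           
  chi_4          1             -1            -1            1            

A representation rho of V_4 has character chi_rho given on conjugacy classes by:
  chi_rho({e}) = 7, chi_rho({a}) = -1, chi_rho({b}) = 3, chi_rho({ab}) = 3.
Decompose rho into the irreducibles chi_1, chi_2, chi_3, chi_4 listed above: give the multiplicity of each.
Multiplicities: chi_1: 3, chi_2: 0, chi_3: 2, chi_4: 2.

Proof sketch: Use <chi_rho, chi> = (1/|G|) sum_C |C| * chi_rho(C) * conj(chi(C)) with |G| = 4 for each irreducible chi in the table:
  <chi_rho, chi_1> = (1/4)[1*(7)*conj(1) + 1*(-1)*conj(1) + 1*(3)*conj(1) + 1*(3)*conj(1)]
      = (1/4)[(7) + (-1) + (3) + (3)] = 12/4 = 3
  <chi_rho, chi_2> = (1/4)[1*(7)*conj(1) + 1*(-1)*conj(1) + 1*(3)*conj(-1) + 1*(3)*conj(-1)]
      = (1/4)[(7) + (-1) + (-3) + (-3)] = 0/4 = 0
  <chi_rho, chi_3> = (1/4)[1*(7)*conj(1) + 1*(-1)*conj(-1) + 1*(3)*conj(1) + 1*(3)*conj(-1)]
      = (1/4)[(7) + (1) + (3) + (-3)] = 8/4 = 2
  <chi_rho, chi_4> = (1/4)[1*(7)*conj(1) + 1*(-1)*conj(-1) + 1*(3)*conj(-1) + 1*(3)*conj(1)]
      = (1/4)[(7) + (1) + (-3) + (3)] = 8/4 = 2
Dimension check: dim(rho) = sum (mult * dim) = 3*1 + 0*1 + 2*1 + 2*1 = 7 = chi_rho(e) = 7.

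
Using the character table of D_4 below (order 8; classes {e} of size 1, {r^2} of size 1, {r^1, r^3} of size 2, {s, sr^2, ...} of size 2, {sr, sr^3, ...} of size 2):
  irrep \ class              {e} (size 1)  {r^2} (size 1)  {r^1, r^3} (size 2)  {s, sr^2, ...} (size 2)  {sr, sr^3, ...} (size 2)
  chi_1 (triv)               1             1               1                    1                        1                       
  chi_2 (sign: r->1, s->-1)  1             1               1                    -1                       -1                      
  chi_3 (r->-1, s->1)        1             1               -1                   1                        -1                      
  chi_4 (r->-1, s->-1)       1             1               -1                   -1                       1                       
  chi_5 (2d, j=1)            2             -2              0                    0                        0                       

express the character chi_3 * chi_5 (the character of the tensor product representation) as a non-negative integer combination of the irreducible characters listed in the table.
chi_3 tensor chi_5 = chi_5 (all other irreducibles have multiplicity 0).

Why: The character of a tensor product is the pointwise product (chi_3 * chi_5)(C) = chi_3(C) * chi_5(C):
  {e}: (1)*(2), {r^2}: (1)*(-2), {r^1, r^3}: (-1)*(0), {s, sr^2, ...}: (1)*(0), {sr, sr^3, ...}: (-1)*(0)
so (chi_3 * chi_5) takes values
  {e} -> 2, {r^2} -> -2, {r^1, r^3} -> 0, {s, sr^2, ...} -> 0, {sr, sr^3, ...} -> 0.
Now take the inner product of this character with each irreducible chi from the table, <chi_3*chi_5, chi> = (1/8) sum_C |C| (chi_3*chi_5)(C) conj(chi(C)):
  <chi_3*chi_5, chi_1> = (1/8)[1*(2)*conj(1) + 1*(-2)*conj(1) + 2*(0)*conj(1) + 2*(0)*conj(1) + 2*(0)*conj(1)]
      = (1/8)[(2) + (-2) + (0) + (0) + (0)] = 0/8 = 0
  <chi_3*chi_5, chi_2> = (1/8)[1*(2)*conj(1) + 1*(-2)*conj(1) + 2*(0)*conj(1) + 2*(0)*conj(-1) + 2*(0)*conj(-1)]
      = (1/8)[(2) + (-2) + (0) + (0) + (0)] = 0/8 = 0
  <chi_3*chi_5, chi_3> = (1/8)[1*(2)*conj(1) + 1*(-2)*conj(1) + 2*(0)*conj(-1) + 2*(0)*conj(1) + 2*(0)*conj(-1)]
      = (1/8)[(2) + (-2) + (0) + (0) + (0)] = 0/8 = 0
  <chi_3*chi_5, chi_4> = (1/8)[1*(2)*conj(1) + 1*(-2)*conj(1) + 2*(0)*conj(-1) + 2*(0)*conj(-1) + 2*(0)*conj(1)]
      = (1/8)[(2) + (-2) + (0) + (0) + (0)] = 0/8 = 0
  <chi_3*chi_5, chi_5> = (1/8)[1*(2)*conj(2) + 1*(-2)*conj(-2) + 2*(0)*conj(0) + 2*(0)*conj(0) + 2*(0)*conj(0)]
      = (1/8)[(4) + (4) + (0) + (0) + (0)] = 8/8 = 1
Hence the multiplicities are chi_5: 1. Dimension check: dim(chi_3)*dim(chi_5) = 1*2 = 2 and sum (mult * dim) = 1*2 = 2.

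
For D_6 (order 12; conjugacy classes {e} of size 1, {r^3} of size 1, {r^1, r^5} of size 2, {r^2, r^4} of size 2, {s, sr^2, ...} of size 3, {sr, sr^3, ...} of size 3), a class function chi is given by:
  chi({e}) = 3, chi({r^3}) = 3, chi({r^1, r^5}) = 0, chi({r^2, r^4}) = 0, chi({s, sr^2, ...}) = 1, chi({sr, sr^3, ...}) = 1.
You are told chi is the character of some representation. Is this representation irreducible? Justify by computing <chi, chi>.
Not irreducible (reducible): <chi, chi> = 2 > 1.

Solution. <chi, chi> = (1/|G|) sum_C |C| * |chi(C)|^2 = (1/12)[1*|3|^2 + 1*|3|^2 + 2*|0|^2 + 2*|0|^2 + 3*|1|^2 + 3*|1|^2]
  = (1/12)[(9) + (9) + (0) + (0) + (3) + (3)] = 24/12 = 2.
A character is irreducible iff <chi, chi> = 1, so this representation is reducible.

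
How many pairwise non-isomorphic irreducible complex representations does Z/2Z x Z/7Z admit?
14

Derivation: The number of irreducible complex representations of a finite group equals its number of conjugacy classes. Z/2Z x Z/7Z is abelian of order 14, so every element is its own conjugacy class: 14 classes, so Z/2Z x Z/7Z (order 14) has exactly 14 irreducible complex representations.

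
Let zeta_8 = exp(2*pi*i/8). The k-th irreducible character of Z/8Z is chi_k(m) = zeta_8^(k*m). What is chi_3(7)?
chi_3(7) = zeta_8^21 = exp(-3*I*pi/4)

Proof sketch: chi_3(7) = zeta_8^(3*7) = zeta_8^21. Since zeta_8^8 = 1, this equals zeta_8^5 = exp(2*pi*i*5/8) = exp(-3*I*pi/4).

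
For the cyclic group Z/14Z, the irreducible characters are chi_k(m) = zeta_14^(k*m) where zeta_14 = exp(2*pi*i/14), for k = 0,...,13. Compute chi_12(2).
chi_12(2) = zeta_14^24 = exp(-4*I*pi/7)

Justification: chi_12(2) = zeta_14^(12*2) = zeta_14^24. Since zeta_14^14 = 1, this equals zeta_14^10 = exp(2*pi*i*10/14) = exp(-4*I*pi/7).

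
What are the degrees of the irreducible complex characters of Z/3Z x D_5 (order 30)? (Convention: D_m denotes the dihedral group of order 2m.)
Dimensions: 1, 1, 1, 1, 1, 1, 2, 2, 2, 2, 2, 2

Solution. There are 12 irreducibles (= number of conjugacy classes). Their dimensions d_i satisfy sum d_i^2 = |G| = 30: 1 + 1 + 1 + 1 + 1 + 1 + 4 + 4 + 4 + 4 + 4 + 4 = 30. (For the product with Z/3Z: each of the 3 1-dim characters of Z/3Z tensors with each irrep of D_5, giving 3 copies of each D_5-dimension.)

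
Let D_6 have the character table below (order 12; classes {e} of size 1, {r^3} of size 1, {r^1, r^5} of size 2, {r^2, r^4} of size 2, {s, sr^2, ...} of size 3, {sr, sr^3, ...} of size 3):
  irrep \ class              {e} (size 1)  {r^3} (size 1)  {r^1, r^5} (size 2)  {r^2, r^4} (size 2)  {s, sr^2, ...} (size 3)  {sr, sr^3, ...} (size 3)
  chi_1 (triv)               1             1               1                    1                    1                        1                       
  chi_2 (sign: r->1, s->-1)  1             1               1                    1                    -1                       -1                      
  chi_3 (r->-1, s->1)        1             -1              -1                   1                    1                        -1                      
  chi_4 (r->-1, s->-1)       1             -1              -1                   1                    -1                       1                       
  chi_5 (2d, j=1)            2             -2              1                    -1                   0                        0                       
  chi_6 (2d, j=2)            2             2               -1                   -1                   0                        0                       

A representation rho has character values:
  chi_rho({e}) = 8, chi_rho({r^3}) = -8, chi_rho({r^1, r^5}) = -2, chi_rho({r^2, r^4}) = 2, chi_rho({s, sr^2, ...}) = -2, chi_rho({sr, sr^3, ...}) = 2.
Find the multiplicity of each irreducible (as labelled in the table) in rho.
Multiplicities: chi_1: 0, chi_2: 0, chi_3: 1, chi_4: 3, chi_5: 2, chi_6: 0.

Explanation: Use <chi_rho, chi> = (1/|G|) sum_C |C| * chi_rho(C) * conj(chi(C)) with |G| = 12 for each irreducible chi in the table:
  <chi_rho, chi_1> = (1/12)[1*(8)*conj(1) + 1*(-8)*conj(1) + 2*(-2)*conj(1) + 2*(2)*conj(1) + 3*(-2)*conj(1) + 3*(2)*conj(1)]
      = (1/12)[(8) + (-8) + (-4) + (4) + (-6) + (6)] = 0/12 = 0
  <chi_rho, chi_2> = (1/12)[1*(8)*conj(1) + 1*(-8)*conj(1) + 2*(-2)*conj(1) + 2*(2)*conj(1) + 3*(-2)*conj(-1) + 3*(2)*conj(-1)]
      = (1/12)[(8) + (-8) + (-4) + (4) + (6) + (-6)] = 0/12 = 0
  <chi_rho, chi_3> = (1/12)[1*(8)*conj(1) + 1*(-8)*conj(-1) + 2*(-2)*conj(-1) + 2*(2)*conj(1) + 3*(-2)*conj(1) + 3*(2)*conj(-1)]
      = (1/12)[(8) + (8) + (4) + (4) + (-6) + (-6)] = 12/12 = 1
  <chi_rho, chi_4> = (1/12)[1*(8)*conj(1) + 1*(-8)*conj(-1) + 2*(-2)*conj(-1) + 2*(2)*conj(1) + 3*(-2)*conj(-1) + 3*(2)*conj(1)]
      = (1/12)[(8) + (8) + (4) + (4) + (6) + (6)] = 36/12 = 3
  <chi_rho, chi_5> = (1/12)[1*(8)*conj(2) + 1*(-8)*conj(-2) + 2*(-2)*conj(1) + 2*(2)*conj(-1) + 3*(-2)*conj(0) + 3*(2)*conj(0)]
      = (1/12)[(16) + (16) + (-4) + (-4) + (0) + (0)] = 24/12 = 2
  <chi_rho, chi_6> = (1/12)[1*(8)*conj(2) + 1*(-8)*conj(2) + 2*(-2)*conj(-1) + 2*(2)*conj(-1) + 3*(-2)*conj(0) + 3*(2)*conj(0)]
      = (1/12)[(16) + (-16) + (4) + (-4) + (0) + (0)] = 0/12 = 0
Dimension check: dim(rho) = sum (mult * dim) = 0*1 + 0*1 + 1*1 + 3*1 + 2*2 + 0*2 = 8 = chi_rho(e) = 8.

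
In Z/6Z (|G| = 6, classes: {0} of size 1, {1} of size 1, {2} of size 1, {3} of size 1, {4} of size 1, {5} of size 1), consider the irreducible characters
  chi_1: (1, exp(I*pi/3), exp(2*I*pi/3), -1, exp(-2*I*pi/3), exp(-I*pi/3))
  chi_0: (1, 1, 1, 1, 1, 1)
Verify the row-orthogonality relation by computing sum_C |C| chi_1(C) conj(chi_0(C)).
Sum = 0; so <chi_1, chi_0> = 0 (distinct irreducibles are orthogonal).

Reasoning: Compute term by term over conjugacy classes (|C| * chi_1(C) * conj(chi_0(C))):
  1*(1)*conj(1) + 1*(exp(I*pi/3))*conj(1) + 1*(exp(2*I*pi/3))*conj(1) + 1*(-1)*conj(1) + 1*(exp(-2*I*pi/3))*conj(1) + 1*(exp(-I*pi/3))*conj(1)
  = (1) + (exp(I*pi/3)) + (exp(2*I*pi/3)) + (-1) + (exp(-2*I*pi/3)) + (exp(-I*pi/3))
  = 0.
(Exp terms are combined using exp(i*s)*conj(exp(i*t)) = exp(i*(s-t)), and sums of them are collapsed using the identity that for every m > 1 the m distinct m-th roots of unity sum to 0, e.g. 1 + exp(2*I*pi/3) + exp(-2*I*pi/3) = 0.)
Dividing by |G| = 6 gives 0/6 = 0, matching the row-orthogonality relation <chi_1, chi_0> = [chi_1 = chi_0].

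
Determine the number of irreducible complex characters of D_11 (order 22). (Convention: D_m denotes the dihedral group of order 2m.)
7

Derivation: The number of irreducible complex representations of a finite group equals its number of conjugacy classes. D_11 has 7 conjugacy classes ((n+3)/2 for n odd), so D_11 (order 22) has exactly 7 irreducible complex representations.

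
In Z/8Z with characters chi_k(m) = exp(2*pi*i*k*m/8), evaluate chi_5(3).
chi_5(3) = zeta_8^15 = exp(-I*pi/4)

chi_5(3) = zeta_8^(5*3) = zeta_8^15. Since zeta_8^8 = 1, this equals zeta_8^7 = exp(2*pi*i*7/8) = exp(-I*pi/4).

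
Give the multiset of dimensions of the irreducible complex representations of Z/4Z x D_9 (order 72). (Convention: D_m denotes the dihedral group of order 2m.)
Dimensions: 1, 1, 1, 1, 1, 1, 1, 1, 2, 2, 2, 2, 2, 2, 2, 2, 2, 2, 2, 2, 2, 2, 2, 2

Reasoning: There are 24 irreducibles (= number of conjugacy classes). Their dimensions d_i satisfy sum d_i^2 = |G| = 72: 1 + 1 + 1 + 1 + 1 + 1 + 1 + 1 + 4 + 4 + 4 + 4 + 4 + 4 + 4 + 4 + 4 + 4 + 4 + 4 + 4 + 4 + 4 + 4 = 72. (For the product with Z/4Z: each of the 4 1-dim characters of Z/4Z tensors with each irrep of D_9, giving 4 copies of each D_9-dimension.)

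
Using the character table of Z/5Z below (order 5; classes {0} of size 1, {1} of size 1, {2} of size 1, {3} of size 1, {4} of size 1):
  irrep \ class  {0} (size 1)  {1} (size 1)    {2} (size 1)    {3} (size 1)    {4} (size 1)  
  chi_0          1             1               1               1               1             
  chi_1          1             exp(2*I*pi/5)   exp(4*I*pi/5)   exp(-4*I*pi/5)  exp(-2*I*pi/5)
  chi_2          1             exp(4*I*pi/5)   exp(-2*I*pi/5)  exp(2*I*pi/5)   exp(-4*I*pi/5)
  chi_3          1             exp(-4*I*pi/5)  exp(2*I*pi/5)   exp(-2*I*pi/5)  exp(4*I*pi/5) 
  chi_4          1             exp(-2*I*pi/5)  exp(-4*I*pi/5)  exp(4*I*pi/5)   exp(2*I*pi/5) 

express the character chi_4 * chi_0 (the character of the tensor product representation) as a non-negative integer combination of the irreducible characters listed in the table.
chi_4 tensor chi_0 = chi_4 (all other irreducibles have multiplicity 0).

Working: The character of a tensor product is the pointwise product (chi_4 * chi_0)(C) = chi_4(C) * chi_0(C):
  {0}: (1)*(1), {1}: (exp(-2*I*pi/5))*(1), {2}: (exp(-4*I*pi/5))*(1), {3}: (exp(4*I*pi/5))*(1), {4}: (exp(2*I*pi/5))*(1)
so (chi_4 * chi_0) takes values
  {0} -> 1, {1} -> exp(-2*I*pi/5), {2} -> exp(-4*I*pi/5), {3} -> exp(4*I*pi/5), {4} -> exp(2*I*pi/5).
Now take the inner product of this character with each irreducible chi from the table, <chi_4*chi_0, chi> = (1/5) sum_C |C| (chi_4*chi_0)(C) conj(chi(C)):
  <chi_4*chi_0, chi_0> = (1/5)[1*(1)*conj(1) + 1*(exp(-2*I*pi/5))*conj(1) + 1*(exp(-4*I*pi/5))*conj(1) + 1*(exp(4*I*pi/5))*conj(1) + 1*(exp(2*I*pi/5))*conj(1)]
      = (1/5)[(1) + (exp(-2*I*pi/5)) + (exp(-4*I*pi/5)) + (exp(4*I*pi/5)) + (exp(2*I*pi/5))] = 0/5 = 0
  <chi_4*chi_0, chi_1> = (1/5)[1*(1)*conj(1) + 1*(exp(-2*I*pi/5))*conj(exp(2*I*pi/5)) + 1*(exp(-4*I*pi/5))*conj(exp(4*I*pi/5)) + 1*(exp(4*I*pi/5))*conj(exp(-4*I*pi/5)) + 1*(exp(2*I*pi/5))*conj(exp(-2*I*pi/5))]
      = (1/5)[(1) + (exp(-4*I*pi/5)) + (exp(2*I*pi/5)) + (exp(-2*I*pi/5)) + (exp(4*I*pi/5))] = 0/5 = 0
  <chi_4*chi_0, chi_2> = (1/5)[1*(1)*conj(1) + 1*(exp(-2*I*pi/5))*conj(exp(4*I*pi/5)) + 1*(exp(-4*I*pi/5))*conj(exp(-2*I*pi/5)) + 1*(exp(4*I*pi/5))*conj(exp(2*I*pi/5)) + 1*(exp(2*I*pi/5))*conj(exp(-4*I*pi/5))]
      = (1/5)[(1) + (exp(4*I*pi/5)) + (exp(-2*I*pi/5)) + (exp(2*I*pi/5)) + (exp(-4*I*pi/5))] = 0/5 = 0
  <chi_4*chi_0, chi_3> = (1/5)[1*(1)*conj(1) + 1*(exp(-2*I*pi/5))*conj(exp(-4*I*pi/5)) + 1*(exp(-4*I*pi/5))*conj(exp(2*I*pi/5)) + 1*(exp(4*I*pi/5))*conj(exp(-2*I*pi/5)) + 1*(exp(2*I*pi/5))*conj(exp(4*I*pi/5))]
      = (1/5)[(1) + (exp(2*I*pi/5)) + (exp(4*I*pi/5)) + (exp(-4*I*pi/5)) + (exp(-2*I*pi/5))] = 0/5 = 0
  <chi_4*chi_0, chi_4> = (1/5)[1*(1)*conj(1) + 1*(exp(-2*I*pi/5))*conj(exp(-2*I*pi/5)) + 1*(exp(-4*I*pi/5))*conj(exp(-4*I*pi/5)) + 1*(exp(4*I*pi/5))*conj(exp(4*I*pi/5)) + 1*(exp(2*I*pi/5))*conj(exp(2*I*pi/5))]
      = (1/5)[(1) + (1) + (1) + (1) + (1)] = 5/5 = 1
(Exp terms are combined using exp(i*s)*conj(exp(i*t)) = exp(i*(s-t)), and sums of them are collapsed using the identity that for every m > 1 the m distinct m-th roots of unity sum to 0, e.g. 1 + exp(2*I*pi/3) + exp(-2*I*pi/3) = 0.)
Hence the multiplicities are chi_4: 1. Dimension check: dim(chi_4)*dim(chi_0) = 1*1 = 1 and sum (mult * dim) = 1*1 = 1.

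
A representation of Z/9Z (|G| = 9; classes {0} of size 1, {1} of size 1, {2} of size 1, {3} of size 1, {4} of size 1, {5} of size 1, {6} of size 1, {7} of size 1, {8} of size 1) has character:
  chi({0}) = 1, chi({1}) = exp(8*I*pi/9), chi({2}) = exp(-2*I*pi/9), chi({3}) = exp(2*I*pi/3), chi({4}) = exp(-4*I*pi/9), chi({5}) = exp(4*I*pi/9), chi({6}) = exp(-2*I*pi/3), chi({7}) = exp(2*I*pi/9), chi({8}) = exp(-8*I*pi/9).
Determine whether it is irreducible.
Irreducible: <chi, chi> = 1.

Proof sketch: <chi, chi> = (1/|G|) sum_C |C| * |chi(C)|^2 = (1/9)[1*|1|^2 + 1*|exp(8*I*pi/9)|^2 + 1*|exp(-2*I*pi/9)|^2 + 1*|exp(2*I*pi/3)|^2 + 1*|exp(-4*I*pi/9)|^2 + 1*|exp(4*I*pi/9)|^2 + 1*|exp(-2*I*pi/3)|^2 + 1*|exp(2*I*pi/9)|^2 + 1*|exp(-8*I*pi/9)|^2]
  = (1/9)[(1) + (1) + (1) + (1) + (1) + (1) + (1) + (1) + (1)] = 9/9 = 1.
(Exp terms are combined using exp(i*s)*conj(exp(i*t)) = exp(i*(s-t)), and sums of them are collapsed using the identity that for every m > 1 the m distinct m-th roots of unity sum to 0, e.g. 1 + exp(2*I*pi/3) + exp(-2*I*pi/3) = 0.)
A character is irreducible iff <chi, chi> = 1, so this representation is irreducible.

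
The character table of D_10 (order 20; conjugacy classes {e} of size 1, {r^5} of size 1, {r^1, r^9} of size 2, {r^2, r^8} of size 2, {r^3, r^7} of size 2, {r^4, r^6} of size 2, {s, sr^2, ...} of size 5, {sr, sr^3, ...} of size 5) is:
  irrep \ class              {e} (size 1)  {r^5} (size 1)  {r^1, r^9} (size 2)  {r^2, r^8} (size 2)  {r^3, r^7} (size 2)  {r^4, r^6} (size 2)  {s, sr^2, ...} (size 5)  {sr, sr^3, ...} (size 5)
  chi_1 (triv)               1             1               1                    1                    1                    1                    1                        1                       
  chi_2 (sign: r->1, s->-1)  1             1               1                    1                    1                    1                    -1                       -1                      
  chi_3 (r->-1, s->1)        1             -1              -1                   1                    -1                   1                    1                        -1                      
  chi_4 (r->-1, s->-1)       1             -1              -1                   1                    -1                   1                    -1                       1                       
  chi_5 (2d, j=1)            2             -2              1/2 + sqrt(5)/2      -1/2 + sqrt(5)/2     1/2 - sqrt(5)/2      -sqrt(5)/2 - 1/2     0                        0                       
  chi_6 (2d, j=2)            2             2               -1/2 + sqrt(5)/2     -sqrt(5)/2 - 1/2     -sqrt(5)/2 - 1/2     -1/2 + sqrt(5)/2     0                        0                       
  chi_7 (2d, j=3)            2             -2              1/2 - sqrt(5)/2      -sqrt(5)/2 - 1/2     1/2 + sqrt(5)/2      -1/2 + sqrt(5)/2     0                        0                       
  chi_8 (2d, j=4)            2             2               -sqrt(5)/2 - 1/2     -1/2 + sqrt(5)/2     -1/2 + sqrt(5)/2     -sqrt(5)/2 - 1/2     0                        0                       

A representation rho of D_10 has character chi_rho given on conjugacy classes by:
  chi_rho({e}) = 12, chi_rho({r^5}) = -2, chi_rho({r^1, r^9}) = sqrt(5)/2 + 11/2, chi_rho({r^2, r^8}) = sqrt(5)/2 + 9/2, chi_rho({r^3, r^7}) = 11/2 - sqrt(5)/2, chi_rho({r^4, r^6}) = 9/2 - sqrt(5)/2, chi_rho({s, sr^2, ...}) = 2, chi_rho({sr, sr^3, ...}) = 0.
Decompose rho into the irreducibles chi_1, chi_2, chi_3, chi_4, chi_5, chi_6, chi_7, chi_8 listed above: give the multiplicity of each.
Multiplicities: chi_1: 3, chi_2: 2, chi_3: 1, chi_4: 0, chi_5: 2, chi_6: 0, chi_7: 1, chi_8: 0.

Justification: Use <chi_rho, chi> = (1/|G|) sum_C |C| * chi_rho(C) * conj(chi(C)) with |G| = 20 for each irreducible chi in the table:
  <chi_rho, chi_1> = (1/20)[1*(12)*conj(1) + 1*(-2)*conj(1) + 2*(sqrt(5)/2 + 11/2)*conj(1) + 2*(sqrt(5)/2 + 9/2)*conj(1) + 2*(11/2 - sqrt(5)/2)*conj(1) + 2*(9/2 - sqrt(5)/2)*conj(1) + 5*(2)*conj(1) + 5*(0)*conj(1)]
      = (1/20)[(12) + (-2) + (sqrt(5) + 11) + (sqrt(5) + 9) + (11 - sqrt(5)) + (9 - sqrt(5)) + (10) + (0)] = 60/20 = 3
  <chi_rho, chi_2> = (1/20)[1*(12)*conj(1) + 1*(-2)*conj(1) + 2*(sqrt(5)/2 + 11/2)*conj(1) + 2*(sqrt(5)/2 + 9/2)*conj(1) + 2*(11/2 - sqrt(5)/2)*conj(1) + 2*(9/2 - sqrt(5)/2)*conj(1) + 5*(2)*conj(-1) + 5*(0)*conj(-1)]
      = (1/20)[(12) + (-2) + (sqrt(5) + 11) + (sqrt(5) + 9) + (11 - sqrt(5)) + (9 - sqrt(5)) + (-10) + (0)] = 40/20 = 2
  <chi_rho, chi_3> = (1/20)[1*(12)*conj(1) + 1*(-2)*conj(-1) + 2*(sqrt(5)/2 + 11/2)*conj(-1) + 2*(sqrt(5)/2 + 9/2)*conj(1) + 2*(11/2 - sqrt(5)/2)*conj(-1) + 2*(9/2 - sqrt(5)/2)*conj(1) + 5*(2)*conj(1) + 5*(0)*conj(-1)]
      = (1/20)[(12) + (2) + (-11 - sqrt(5)) + (sqrt(5) + 9) + (-11 + sqrt(5)) + (9 - sqrt(5)) + (10) + (0)] = 20/20 = 1
  <chi_rho, chi_4> = (1/20)[1*(12)*conj(1) + 1*(-2)*conj(-1) + 2*(sqrt(5)/2 + 11/2)*conj(-1) + 2*(sqrt(5)/2 + 9/2)*conj(1) + 2*(11/2 - sqrt(5)/2)*conj(-1) + 2*(9/2 - sqrt(5)/2)*conj(1) + 5*(2)*conj(-1) + 5*(0)*conj(1)]
      = (1/20)[(12) + (2) + (-11 - sqrt(5)) + (sqrt(5) + 9) + (-11 + sqrt(5)) + (9 - sqrt(5)) + (-10) + (0)] = 0/20 = 0
  <chi_rho, chi_5> = (1/20)[1*(12)*conj(2) + 1*(-2)*conj(-2) + 2*(sqrt(5)/2 + 11/2)*conj(1/2 + sqrt(5)/2) + 2*(sqrt(5)/2 + 9/2)*conj(-1/2 + sqrt(5)/2) + 2*(11/2 - sqrt(5)/2)*conj(1/2 - sqrt(5)/2) + 2*(9/2 - sqrt(5)/2)*conj(-sqrt(5)/2 - 1/2) + 5*(2)*conj(0) + 5*(0)*conj(0)]
      = (1/20)[(24) + (4) + (8 + 6*sqrt(5)) + (-2 + 4*sqrt(5)) + (8 - 6*sqrt(5)) + (-4*sqrt(5) - 2) + (0) + (0)] = 40/20 = 2
  <chi_rho, chi_6> = (1/20)[1*(12)*conj(2) + 1*(-2)*conj(2) + 2*(sqrt(5)/2 + 11/2)*conj(-1/2 + sqrt(5)/2) + 2*(sqrt(5)/2 + 9/2)*conj(-sqrt(5)/2 - 1/2) + 2*(11/2 - sqrt(5)/2)*conj(-sqrt(5)/2 - 1/2) + 2*(9/2 - sqrt(5)/2)*conj(-1/2 + sqrt(5)/2) + 5*(2)*conj(0) + 5*(0)*conj(0)]
      = (1/20)[(24) + (-4) + (-3 + 5*sqrt(5)) + (-5*sqrt(5) - 7) + (-5*sqrt(5) - 3) + (-7 + 5*sqrt(5)) + (0) + (0)] = 0/20 = 0
  <chi_rho, chi_7> = (1/20)[1*(12)*conj(2) + 1*(-2)*conj(-2) + 2*(sqrt(5)/2 + 11/2)*conj(1/2 - sqrt(5)/2) + 2*(sqrt(5)/2 + 9/2)*conj(-sqrt(5)/2 - 1/2) + 2*(11/2 - sqrt(5)/2)*conj(1/2 + sqrt(5)/2) + 2*(9/2 - sqrt(5)/2)*conj(-1/2 + sqrt(5)/2) + 5*(2)*conj(0) + 5*(0)*conj(0)]
      = (1/20)[(24) + (4) + (3 - 5*sqrt(5)) + (-5*sqrt(5) - 7) + (3 + 5*sqrt(5)) + (-7 + 5*sqrt(5)) + (0) + (0)] = 20/20 = 1
  <chi_rho, chi_8> = (1/20)[1*(12)*conj(2) + 1*(-2)*conj(2) + 2*(sqrt(5)/2 + 11/2)*conj(-sqrt(5)/2 - 1/2) + 2*(sqrt(5)/2 + 9/2)*conj(-1/2 + sqrt(5)/2) + 2*(11/2 - sqrt(5)/2)*conj(-1/2 + sqrt(5)/2) + 2*(9/2 - sqrt(5)/2)*conj(-sqrt(5)/2 - 1/2) + 5*(2)*conj(0) + 5*(0)*conj(0)]
      = (1/20)[(24) + (-4) + (-6*sqrt(5) - 8) + (-2 + 4*sqrt(5)) + (-8 + 6*sqrt(5)) + (-4*sqrt(5) - 2) + (0) + (0)] = 0/20 = 0
Dimension check: dim(rho) = sum (mult * dim) = 3*1 + 2*1 + 1*1 + 0*1 + 2*2 + 0*2 + 1*2 + 0*2 = 12 = chi_rho(e) = 12.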